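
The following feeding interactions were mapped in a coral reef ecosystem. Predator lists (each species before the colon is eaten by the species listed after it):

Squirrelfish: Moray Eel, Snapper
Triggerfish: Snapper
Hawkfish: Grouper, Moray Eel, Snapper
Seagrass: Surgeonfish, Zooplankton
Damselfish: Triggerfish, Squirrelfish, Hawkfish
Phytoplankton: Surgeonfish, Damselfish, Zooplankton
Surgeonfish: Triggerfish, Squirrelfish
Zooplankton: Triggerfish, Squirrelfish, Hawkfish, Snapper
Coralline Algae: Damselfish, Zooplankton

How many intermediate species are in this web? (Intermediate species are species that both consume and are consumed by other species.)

6

Intermediate species (has both prey and predators): Surgeonfish, Damselfish, Zooplankton, Triggerfish, Squirrelfish, Hawkfish.
Count: 6.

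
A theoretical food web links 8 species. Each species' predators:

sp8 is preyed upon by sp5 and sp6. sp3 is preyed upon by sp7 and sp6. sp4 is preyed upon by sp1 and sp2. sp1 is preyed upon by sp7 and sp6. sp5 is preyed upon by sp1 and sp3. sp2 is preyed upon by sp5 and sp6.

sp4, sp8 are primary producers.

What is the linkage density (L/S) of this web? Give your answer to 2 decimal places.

L/S = 1.50

There are L = 12 links among S = 8 species.
L/S = 12/8 = 1.5000 ≈ 1.50.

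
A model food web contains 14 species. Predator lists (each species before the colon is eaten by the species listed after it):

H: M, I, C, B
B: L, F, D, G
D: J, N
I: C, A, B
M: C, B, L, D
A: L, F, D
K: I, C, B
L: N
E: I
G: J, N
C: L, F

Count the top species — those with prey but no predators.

3

Top species (has prey, but nothing eats it): F, J, N.
Count: 3.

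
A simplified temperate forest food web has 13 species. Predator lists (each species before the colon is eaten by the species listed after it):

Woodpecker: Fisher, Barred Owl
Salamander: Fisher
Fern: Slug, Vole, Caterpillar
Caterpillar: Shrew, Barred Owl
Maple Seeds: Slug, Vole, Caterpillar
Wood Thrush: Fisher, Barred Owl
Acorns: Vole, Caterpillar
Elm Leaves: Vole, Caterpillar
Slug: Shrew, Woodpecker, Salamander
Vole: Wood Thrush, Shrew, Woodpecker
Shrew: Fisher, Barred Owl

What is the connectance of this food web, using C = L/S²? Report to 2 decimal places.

C = 0.15

The web has S = 13 species and L = 25 feeding links.
C = L / S² = 25 / 169 = 0.1479 ≈ 0.15.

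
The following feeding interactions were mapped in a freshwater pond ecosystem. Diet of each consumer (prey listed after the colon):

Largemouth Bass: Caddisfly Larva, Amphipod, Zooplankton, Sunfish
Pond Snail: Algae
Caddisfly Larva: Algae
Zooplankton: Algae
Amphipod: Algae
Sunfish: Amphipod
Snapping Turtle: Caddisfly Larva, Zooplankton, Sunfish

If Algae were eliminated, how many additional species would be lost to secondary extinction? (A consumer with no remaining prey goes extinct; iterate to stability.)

Remove Algae.
Round 1: Pond Snail (all prey gone), Caddisfly Larva (all prey gone), Amphipod (all prey gone), Zooplankton (all prey gone) → extinct.
Round 2: Sunfish (all prey gone) → extinct.
Round 3: Snapping Turtle (all prey gone), Largemouth Bass (all prey gone) → extinct.
No further losses. Total secondary extinctions: 7.

7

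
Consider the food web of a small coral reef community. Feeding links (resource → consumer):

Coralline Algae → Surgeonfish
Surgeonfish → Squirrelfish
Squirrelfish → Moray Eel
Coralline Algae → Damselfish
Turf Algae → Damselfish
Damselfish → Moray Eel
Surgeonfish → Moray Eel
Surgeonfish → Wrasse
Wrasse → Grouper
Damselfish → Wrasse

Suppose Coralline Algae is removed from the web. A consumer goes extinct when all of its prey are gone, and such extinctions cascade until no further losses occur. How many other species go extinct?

Remove Coralline Algae.
Round 1: Surgeonfish (all prey gone) → extinct.
Round 2: Squirrelfish (all prey gone) → extinct.
No further losses. Total secondary extinctions: 2.

2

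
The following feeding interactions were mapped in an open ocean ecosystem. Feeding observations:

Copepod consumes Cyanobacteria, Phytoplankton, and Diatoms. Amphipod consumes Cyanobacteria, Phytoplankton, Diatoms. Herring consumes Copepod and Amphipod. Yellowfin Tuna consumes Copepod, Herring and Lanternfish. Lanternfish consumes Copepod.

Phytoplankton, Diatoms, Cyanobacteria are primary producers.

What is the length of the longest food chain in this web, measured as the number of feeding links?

3 links

One longest chain: Phytoplankton → Copepod → Lanternfish → Yellowfin Tuna.
It has 4 species and 3 links.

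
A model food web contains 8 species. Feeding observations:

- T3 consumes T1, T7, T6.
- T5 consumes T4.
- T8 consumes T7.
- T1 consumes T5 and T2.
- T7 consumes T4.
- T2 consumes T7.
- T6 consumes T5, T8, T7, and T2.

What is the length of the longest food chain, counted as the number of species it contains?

One longest chain: T4 → T7 → T2 → T1 → T3.
It has 5 species and 4 links.

5 species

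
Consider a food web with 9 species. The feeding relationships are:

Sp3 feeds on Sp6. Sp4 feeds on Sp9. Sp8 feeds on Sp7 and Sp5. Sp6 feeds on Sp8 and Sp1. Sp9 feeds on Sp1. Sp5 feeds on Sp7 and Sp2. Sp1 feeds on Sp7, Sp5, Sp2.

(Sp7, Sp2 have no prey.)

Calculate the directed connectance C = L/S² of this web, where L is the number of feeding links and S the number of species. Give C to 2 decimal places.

C = 0.15

The web has S = 9 species and L = 12 feeding links.
C = L / S² = 12 / 81 = 0.1481 ≈ 0.15.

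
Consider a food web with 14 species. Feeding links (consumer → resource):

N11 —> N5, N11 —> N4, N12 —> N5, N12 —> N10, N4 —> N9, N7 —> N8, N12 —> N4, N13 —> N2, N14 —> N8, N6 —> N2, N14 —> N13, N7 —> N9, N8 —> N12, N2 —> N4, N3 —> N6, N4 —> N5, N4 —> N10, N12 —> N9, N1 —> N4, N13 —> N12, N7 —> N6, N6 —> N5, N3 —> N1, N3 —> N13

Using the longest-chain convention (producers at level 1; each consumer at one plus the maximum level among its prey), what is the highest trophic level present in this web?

5

Producers (level 1): N9, N10, N5.
N9 → N4 → N2 → N6 → N7 gives N7 level 5.
No species has a prey at level 5, so no species reaches level 6.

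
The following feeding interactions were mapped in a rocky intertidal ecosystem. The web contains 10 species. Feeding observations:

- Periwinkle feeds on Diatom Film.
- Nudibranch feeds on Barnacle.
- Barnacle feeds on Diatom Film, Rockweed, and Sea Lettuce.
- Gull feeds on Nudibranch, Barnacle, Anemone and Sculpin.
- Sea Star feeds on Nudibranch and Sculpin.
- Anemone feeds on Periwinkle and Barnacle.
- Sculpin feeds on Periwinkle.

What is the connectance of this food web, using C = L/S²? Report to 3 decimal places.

C = 0.140

The web has S = 10 species and L = 14 feeding links.
C = L / S² = 14 / 100 = 0.1400 ≈ 0.140.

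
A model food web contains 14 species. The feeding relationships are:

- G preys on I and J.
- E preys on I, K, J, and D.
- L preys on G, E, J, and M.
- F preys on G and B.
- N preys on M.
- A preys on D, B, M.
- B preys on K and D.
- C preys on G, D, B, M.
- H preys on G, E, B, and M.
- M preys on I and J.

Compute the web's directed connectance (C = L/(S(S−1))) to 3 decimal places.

The web has S = 14 species and L = 28 feeding links.
C = L / (S(S−1)) = 28 / 182 = 0.1538 ≈ 0.154.

C = 0.154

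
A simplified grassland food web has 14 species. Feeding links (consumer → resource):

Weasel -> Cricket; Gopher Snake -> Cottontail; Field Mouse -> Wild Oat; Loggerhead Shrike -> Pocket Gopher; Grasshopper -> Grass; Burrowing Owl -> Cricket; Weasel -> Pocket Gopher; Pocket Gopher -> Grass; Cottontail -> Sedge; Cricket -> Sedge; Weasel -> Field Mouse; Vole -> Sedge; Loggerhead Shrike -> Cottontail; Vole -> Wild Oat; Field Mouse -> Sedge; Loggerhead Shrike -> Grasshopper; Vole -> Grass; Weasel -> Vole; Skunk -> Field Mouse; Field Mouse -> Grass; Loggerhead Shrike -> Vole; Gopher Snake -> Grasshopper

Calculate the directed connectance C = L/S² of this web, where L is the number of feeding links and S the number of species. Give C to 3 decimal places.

C = 0.112

The web has S = 14 species and L = 22 feeding links.
C = L / S² = 22 / 196 = 0.1122 ≈ 0.112.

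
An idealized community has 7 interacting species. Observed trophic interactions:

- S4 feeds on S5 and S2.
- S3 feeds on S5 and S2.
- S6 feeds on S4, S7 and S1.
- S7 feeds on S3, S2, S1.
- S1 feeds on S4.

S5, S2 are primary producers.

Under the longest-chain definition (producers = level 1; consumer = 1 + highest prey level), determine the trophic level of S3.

S5 is a producer → level 1.
S3 eats S5 (level 1); other prey at levels: S2 1 → level 2.

Trophic level 2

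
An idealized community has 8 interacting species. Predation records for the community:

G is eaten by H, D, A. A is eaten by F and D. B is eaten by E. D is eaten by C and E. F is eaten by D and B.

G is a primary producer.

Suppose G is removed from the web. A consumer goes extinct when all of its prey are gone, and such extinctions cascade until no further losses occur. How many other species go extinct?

Remove G.
Round 1: H (all prey gone), A (all prey gone) → extinct.
Round 2: F (all prey gone) → extinct.
Round 3: B (all prey gone), D (all prey gone) → extinct.
Round 4: C (all prey gone), E (all prey gone) → extinct.
No further losses. Total secondary extinctions: 7.

7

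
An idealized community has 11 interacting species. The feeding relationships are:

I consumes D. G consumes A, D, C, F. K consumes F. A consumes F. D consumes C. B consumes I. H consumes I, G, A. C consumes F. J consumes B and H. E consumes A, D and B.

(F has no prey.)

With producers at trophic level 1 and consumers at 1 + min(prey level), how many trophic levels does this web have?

Producers (level 1): F.
Following each consumer down to its lowest-level prey: F → C → D → I → B (levels 1 through 5).
All prey of B (I 4) are at level 4 or above, so B is at level 1 + 4 = 5.
Every consumer has at least one prey at level 4 or below, so none exceeds level 5.

5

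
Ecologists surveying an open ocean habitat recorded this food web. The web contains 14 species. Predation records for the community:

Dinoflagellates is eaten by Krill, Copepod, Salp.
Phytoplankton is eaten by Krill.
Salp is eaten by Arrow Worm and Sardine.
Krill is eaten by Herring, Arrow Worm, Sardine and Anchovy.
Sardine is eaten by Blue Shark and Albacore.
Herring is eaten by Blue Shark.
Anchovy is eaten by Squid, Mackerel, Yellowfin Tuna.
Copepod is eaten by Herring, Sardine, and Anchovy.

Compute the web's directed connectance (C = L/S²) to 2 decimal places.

The web has S = 14 species and L = 19 feeding links.
C = L / S² = 19 / 196 = 0.0969 ≈ 0.10.

C = 0.10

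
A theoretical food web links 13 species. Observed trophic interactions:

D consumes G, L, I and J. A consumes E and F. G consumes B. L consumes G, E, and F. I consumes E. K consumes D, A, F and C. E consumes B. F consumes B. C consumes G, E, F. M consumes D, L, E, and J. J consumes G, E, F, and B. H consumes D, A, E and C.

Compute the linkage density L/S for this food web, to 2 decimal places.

L/S = 2.46

There are L = 32 links among S = 13 species.
L/S = 32/13 = 2.4615 ≈ 2.46.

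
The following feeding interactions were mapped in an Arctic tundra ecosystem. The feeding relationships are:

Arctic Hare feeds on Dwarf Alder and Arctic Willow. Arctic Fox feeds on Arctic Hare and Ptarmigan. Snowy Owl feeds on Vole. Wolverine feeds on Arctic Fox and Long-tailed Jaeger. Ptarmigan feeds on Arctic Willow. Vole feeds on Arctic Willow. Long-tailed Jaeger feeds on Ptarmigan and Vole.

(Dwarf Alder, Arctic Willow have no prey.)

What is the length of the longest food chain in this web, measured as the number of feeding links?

One longest chain: Arctic Willow → Ptarmigan → Arctic Fox → Wolverine.
It has 4 species and 3 links.

3 links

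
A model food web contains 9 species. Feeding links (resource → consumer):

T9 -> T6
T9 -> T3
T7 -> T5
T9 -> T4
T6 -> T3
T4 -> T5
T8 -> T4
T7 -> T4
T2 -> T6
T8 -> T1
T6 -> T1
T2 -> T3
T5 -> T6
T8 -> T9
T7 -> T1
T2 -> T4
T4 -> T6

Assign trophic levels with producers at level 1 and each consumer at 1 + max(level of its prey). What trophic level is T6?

T8 is a producer → level 1.
T9 eats T8 → level 2.
T4 eats T9 (level 2); other prey at levels: T7 1, T8 1, T2 1 → level 3.
T5 eats T4 (level 3); other prey at levels: T7 1 → level 4.
T6 eats T5 (level 4); other prey at levels: T2 1, T9 2, T4 3 → level 5.

Trophic level 5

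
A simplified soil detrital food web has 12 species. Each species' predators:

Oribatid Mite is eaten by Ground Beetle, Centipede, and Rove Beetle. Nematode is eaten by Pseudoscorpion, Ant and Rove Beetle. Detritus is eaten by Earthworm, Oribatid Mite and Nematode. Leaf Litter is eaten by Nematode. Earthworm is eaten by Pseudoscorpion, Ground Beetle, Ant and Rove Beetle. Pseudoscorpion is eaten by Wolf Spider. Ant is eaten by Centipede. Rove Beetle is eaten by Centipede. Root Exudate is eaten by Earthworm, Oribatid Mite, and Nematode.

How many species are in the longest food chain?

4 species

One longest chain: Root Exudate → Earthworm → Ant → Centipede.
It has 4 species and 3 links.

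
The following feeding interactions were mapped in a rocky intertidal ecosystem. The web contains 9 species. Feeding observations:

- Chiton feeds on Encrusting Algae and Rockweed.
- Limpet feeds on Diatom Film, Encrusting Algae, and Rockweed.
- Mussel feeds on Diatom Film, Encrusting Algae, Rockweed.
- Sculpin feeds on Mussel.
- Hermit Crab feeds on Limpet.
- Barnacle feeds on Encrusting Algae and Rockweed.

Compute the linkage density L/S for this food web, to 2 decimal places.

There are L = 12 links among S = 9 species.
L/S = 12/9 = 1.3333 ≈ 1.33.

L/S = 1.33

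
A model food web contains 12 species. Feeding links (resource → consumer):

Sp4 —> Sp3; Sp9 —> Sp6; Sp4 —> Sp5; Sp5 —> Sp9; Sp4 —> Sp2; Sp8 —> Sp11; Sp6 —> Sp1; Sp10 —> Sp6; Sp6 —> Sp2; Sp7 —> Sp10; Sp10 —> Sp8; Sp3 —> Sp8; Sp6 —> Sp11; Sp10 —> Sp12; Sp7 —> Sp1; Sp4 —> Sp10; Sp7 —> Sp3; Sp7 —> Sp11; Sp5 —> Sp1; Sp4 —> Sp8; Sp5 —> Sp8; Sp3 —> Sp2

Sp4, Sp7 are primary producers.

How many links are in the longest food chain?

4 links

One longest chain: Sp4 → Sp5 → Sp9 → Sp6 → Sp1.
It has 5 species and 4 links.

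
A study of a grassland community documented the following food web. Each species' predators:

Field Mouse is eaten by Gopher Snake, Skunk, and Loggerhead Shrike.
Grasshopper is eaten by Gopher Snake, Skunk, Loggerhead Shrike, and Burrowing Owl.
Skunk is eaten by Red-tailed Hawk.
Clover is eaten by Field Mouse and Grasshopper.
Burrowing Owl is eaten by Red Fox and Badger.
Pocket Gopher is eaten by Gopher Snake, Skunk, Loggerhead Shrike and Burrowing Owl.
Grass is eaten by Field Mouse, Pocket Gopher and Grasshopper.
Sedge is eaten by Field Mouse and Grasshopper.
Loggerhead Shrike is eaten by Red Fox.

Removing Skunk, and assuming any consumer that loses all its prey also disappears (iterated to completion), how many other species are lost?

Remove Skunk.
Round 1: Red-tailed Hawk (all prey gone) → extinct.
No further losses. Total secondary extinctions: 1.

1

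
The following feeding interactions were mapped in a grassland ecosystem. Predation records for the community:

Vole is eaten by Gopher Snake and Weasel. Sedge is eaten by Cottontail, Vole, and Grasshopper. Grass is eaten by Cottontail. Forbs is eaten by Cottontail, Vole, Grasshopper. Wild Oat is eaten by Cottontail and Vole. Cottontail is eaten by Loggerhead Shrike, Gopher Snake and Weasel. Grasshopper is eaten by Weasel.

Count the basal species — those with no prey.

Basal species (no prey listed): Wild Oat, Grass, Sedge, Forbs.
Count: 4.

4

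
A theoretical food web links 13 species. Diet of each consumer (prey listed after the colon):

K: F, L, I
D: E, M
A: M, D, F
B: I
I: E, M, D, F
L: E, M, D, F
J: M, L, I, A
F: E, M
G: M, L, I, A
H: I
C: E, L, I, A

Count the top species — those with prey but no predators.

6

Top species (has prey, but nothing eats it): J, K, B, C, G, H.
Count: 6.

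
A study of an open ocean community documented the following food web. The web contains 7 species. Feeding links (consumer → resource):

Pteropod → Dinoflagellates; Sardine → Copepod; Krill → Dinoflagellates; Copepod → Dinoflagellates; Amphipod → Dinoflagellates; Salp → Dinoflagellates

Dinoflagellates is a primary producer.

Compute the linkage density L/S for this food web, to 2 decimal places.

There are L = 6 links among S = 7 species.
L/S = 6/7 = 0.8571 ≈ 0.86.

L/S = 0.86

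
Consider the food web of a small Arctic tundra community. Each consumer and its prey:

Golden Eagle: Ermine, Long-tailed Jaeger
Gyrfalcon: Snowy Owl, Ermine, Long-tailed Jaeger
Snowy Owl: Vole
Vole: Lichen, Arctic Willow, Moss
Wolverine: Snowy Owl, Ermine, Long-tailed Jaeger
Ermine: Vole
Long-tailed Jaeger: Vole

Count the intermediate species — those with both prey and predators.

4

Intermediate species (has both prey and predators): Vole, Snowy Owl, Ermine, Long-tailed Jaeger.
Count: 4.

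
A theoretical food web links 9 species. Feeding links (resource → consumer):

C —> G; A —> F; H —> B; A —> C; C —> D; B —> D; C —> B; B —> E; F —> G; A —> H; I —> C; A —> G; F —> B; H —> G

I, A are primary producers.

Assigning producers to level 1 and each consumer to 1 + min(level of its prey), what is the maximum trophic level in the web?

4

Producers (level 1): I, A.
Following each consumer down to its lowest-level prey: A → H → B → E (levels 1 through 4).
All prey of E (B 3) are at level 3 or above, so E is at level 1 + 3 = 4.
Every consumer has at least one prey at level 3 or below, so none exceeds level 4.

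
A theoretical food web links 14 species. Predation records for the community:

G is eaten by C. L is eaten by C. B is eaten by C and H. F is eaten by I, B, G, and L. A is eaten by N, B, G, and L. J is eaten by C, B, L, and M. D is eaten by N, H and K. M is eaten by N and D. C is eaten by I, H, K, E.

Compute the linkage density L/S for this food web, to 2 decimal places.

L/S = 1.79

There are L = 25 links among S = 14 species.
L/S = 25/14 = 1.7857 ≈ 1.79.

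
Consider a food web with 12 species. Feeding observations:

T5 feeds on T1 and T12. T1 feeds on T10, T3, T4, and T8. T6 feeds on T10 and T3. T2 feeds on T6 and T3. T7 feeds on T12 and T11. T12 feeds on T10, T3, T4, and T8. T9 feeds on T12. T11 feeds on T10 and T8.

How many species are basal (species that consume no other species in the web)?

4

Basal species (no prey listed): T3, T10, T8, T4.
Count: 4.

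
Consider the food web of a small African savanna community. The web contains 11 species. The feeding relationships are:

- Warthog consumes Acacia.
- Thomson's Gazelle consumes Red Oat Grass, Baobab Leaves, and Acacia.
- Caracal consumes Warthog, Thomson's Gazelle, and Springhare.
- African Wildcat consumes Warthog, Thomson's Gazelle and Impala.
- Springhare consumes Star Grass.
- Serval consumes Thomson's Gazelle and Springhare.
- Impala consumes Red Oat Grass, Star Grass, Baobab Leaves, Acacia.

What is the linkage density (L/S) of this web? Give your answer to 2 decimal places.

There are L = 17 links among S = 11 species.
L/S = 17/11 = 1.5455 ≈ 1.55.

L/S = 1.55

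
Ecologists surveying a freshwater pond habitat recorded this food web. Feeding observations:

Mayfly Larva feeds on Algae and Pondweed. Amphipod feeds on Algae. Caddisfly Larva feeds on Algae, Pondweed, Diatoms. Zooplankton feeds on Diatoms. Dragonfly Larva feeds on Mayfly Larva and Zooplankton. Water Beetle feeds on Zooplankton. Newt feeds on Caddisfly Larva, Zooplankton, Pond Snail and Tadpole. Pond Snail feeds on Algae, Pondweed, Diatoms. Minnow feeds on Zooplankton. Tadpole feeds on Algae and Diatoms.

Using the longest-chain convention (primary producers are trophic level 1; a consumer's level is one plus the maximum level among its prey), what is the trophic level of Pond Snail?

Pondweed is a producer → level 1.
Pond Snail eats Pondweed (level 1); other prey at levels: Diatoms 1, Algae 1 → level 2.

Trophic level 2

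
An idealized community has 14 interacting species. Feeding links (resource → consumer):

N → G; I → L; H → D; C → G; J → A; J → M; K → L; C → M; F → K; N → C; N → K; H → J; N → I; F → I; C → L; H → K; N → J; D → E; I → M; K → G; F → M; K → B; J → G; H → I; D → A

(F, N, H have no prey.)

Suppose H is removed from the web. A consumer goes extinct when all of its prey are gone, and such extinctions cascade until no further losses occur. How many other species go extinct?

Remove H.
Round 1: D (all prey gone) → extinct.
Round 2: E (all prey gone) → extinct.
No further losses. Total secondary extinctions: 2.

2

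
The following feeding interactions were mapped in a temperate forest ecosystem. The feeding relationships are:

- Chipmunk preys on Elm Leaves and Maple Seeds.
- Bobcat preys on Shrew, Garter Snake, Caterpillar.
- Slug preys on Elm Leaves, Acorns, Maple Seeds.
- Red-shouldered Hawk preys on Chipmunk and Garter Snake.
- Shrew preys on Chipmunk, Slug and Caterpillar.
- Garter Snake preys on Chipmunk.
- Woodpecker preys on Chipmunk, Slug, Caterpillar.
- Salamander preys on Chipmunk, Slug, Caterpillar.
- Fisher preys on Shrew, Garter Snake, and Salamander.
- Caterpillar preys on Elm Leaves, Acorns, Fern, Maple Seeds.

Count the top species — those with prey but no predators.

Top species (has prey, but nothing eats it): Woodpecker, Bobcat, Fisher, Red-shouldered Hawk.
Count: 4.

4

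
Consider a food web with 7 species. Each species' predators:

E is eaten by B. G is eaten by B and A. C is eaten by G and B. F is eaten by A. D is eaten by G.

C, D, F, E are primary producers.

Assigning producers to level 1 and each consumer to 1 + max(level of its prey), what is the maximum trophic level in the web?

Producers (level 1): C, D, F, E.
C → G → B gives B level 3.
No species has a prey at level 3, so no species reaches level 4.

3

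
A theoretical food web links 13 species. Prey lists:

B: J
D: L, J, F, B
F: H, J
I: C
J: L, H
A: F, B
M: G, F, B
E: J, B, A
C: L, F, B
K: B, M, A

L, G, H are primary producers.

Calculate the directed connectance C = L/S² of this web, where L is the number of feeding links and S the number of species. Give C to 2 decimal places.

The web has S = 13 species and L = 24 feeding links.
C = L / S² = 24 / 169 = 0.1420 ≈ 0.14.

C = 0.14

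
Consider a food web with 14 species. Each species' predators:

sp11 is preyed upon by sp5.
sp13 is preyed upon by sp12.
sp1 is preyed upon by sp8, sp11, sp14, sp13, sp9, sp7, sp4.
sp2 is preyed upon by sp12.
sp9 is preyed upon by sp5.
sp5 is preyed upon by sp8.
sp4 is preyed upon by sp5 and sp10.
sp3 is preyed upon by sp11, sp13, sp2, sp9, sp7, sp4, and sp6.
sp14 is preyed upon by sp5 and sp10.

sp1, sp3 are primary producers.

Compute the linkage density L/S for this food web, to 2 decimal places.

There are L = 23 links among S = 14 species.
L/S = 23/14 = 1.6429 ≈ 1.64.

L/S = 1.64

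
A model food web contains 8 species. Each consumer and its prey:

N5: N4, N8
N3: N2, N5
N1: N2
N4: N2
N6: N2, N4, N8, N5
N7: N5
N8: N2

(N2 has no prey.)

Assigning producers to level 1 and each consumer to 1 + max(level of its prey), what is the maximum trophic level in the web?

Producers (level 1): N2.
N2 → N4 → N5 → N7 gives N7 level 4.
No species has a prey at level 4, so no species reaches level 5.

4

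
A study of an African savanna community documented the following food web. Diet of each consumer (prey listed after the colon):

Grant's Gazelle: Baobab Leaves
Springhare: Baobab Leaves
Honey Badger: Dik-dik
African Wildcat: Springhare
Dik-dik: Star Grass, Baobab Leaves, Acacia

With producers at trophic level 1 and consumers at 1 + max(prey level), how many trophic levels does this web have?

Producers (level 1): Star Grass, Baobab Leaves, Acacia.
Star Grass → Dik-dik → Honey Badger gives Honey Badger level 3.
No species has a prey at level 3, so no species reaches level 4.

3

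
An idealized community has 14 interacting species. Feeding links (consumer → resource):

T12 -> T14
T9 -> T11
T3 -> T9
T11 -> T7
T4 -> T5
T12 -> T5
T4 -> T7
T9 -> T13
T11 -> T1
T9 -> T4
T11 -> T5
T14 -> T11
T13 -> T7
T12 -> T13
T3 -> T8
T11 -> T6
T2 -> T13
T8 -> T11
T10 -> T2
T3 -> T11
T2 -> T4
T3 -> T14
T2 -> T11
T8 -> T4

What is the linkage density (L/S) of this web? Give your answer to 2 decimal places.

L/S = 1.71

There are L = 24 links among S = 14 species.
L/S = 24/14 = 1.7143 ≈ 1.71.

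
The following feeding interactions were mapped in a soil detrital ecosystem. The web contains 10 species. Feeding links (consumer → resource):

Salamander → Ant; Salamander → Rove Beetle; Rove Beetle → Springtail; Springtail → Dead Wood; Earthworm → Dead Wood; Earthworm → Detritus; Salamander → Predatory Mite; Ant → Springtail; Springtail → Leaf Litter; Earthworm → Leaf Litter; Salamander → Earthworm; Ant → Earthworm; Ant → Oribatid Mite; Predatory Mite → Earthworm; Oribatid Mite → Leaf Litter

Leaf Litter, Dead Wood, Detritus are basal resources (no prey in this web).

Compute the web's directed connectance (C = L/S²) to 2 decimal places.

The web has S = 10 species and L = 15 feeding links.
C = L / S² = 15 / 100 = 0.1500 ≈ 0.15.

C = 0.15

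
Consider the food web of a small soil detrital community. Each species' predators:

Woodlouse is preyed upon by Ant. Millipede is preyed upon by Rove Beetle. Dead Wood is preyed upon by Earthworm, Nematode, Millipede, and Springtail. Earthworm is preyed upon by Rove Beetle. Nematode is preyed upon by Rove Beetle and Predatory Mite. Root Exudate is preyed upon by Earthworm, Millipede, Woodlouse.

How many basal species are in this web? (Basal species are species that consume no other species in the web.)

Basal species (no prey listed): Dead Wood, Root Exudate.
Count: 2.

2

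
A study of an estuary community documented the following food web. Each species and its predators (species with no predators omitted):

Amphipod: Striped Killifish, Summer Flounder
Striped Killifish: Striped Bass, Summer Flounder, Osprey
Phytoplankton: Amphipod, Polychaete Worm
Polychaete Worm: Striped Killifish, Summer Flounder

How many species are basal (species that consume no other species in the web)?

Basal species (no prey listed): Phytoplankton.
Count: 1.

1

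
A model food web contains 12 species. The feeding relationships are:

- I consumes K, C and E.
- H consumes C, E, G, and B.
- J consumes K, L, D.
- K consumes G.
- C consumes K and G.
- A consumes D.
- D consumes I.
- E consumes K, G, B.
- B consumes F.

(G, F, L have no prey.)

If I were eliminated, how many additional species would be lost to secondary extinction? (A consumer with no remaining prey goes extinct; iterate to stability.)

Remove I.
Round 1: D (all prey gone) → extinct.
Round 2: A (all prey gone) → extinct.
No further losses. Total secondary extinctions: 2.

2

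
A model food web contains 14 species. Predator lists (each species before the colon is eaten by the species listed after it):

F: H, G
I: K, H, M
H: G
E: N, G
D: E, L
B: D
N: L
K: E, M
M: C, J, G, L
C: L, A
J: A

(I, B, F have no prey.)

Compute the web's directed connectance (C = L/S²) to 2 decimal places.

C = 0.11

The web has S = 14 species and L = 21 feeding links.
C = L / S² = 21 / 196 = 0.1071 ≈ 0.11.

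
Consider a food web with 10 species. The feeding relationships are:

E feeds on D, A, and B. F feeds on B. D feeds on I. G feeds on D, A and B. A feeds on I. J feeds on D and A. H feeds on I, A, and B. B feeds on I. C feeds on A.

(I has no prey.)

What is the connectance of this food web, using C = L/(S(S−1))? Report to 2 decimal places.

C = 0.18

The web has S = 10 species and L = 16 feeding links.
C = L / (S(S−1)) = 16 / 90 = 0.1778 ≈ 0.18.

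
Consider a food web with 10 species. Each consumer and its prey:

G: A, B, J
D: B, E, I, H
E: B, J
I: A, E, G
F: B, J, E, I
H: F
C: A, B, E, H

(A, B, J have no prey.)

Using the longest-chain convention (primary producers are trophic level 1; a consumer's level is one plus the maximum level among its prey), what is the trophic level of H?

B is a producer → level 1.
E eats B (level 1); other prey at levels: J 1 → level 2.
I eats E (level 2); other prey at levels: A 1, G 2 → level 3.
F eats I (level 3); other prey at levels: B 1, J 1, E 2 → level 4.
H eats F → level 5.

Trophic level 5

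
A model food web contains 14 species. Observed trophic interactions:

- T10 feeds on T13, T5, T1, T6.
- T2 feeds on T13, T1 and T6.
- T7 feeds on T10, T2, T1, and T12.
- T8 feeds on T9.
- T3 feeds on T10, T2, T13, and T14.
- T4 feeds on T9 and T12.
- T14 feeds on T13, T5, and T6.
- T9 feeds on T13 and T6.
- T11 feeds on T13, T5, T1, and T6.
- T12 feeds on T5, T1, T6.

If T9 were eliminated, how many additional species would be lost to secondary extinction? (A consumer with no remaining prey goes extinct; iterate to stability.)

1

Remove T9.
Round 1: T8 (all prey gone) → extinct.
No further losses. Total secondary extinctions: 1.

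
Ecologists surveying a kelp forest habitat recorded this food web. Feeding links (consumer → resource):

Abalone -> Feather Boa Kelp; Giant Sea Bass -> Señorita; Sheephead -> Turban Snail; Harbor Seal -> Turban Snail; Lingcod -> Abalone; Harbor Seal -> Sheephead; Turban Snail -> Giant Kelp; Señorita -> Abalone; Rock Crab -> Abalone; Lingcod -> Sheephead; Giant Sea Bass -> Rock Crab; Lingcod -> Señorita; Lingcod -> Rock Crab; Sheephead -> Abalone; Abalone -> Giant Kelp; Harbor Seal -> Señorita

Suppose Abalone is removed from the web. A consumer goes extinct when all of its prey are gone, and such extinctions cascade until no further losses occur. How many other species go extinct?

Remove Abalone.
Round 1: Rock Crab (all prey gone), Señorita (all prey gone) → extinct.
Round 2: Giant Sea Bass (all prey gone) → extinct.
No further losses. Total secondary extinctions: 3.

3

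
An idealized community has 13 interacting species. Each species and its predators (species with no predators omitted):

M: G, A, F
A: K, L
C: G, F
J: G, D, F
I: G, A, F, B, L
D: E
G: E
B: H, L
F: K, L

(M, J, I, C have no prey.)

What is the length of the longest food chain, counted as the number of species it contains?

One longest chain: I → B → H.
It has 3 species and 2 links.

3 species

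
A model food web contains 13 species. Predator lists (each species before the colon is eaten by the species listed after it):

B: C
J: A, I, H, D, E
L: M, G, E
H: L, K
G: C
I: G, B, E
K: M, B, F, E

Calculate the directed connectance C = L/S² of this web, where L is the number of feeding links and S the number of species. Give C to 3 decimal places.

The web has S = 13 species and L = 19 feeding links.
C = L / S² = 19 / 169 = 0.1124 ≈ 0.112.

C = 0.112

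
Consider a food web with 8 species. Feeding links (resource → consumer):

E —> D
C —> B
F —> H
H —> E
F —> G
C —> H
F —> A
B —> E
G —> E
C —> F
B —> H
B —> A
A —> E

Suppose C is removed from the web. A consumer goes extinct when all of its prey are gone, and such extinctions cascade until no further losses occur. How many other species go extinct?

Remove C.
Round 1: F (all prey gone), B (all prey gone) → extinct.
Round 2: G (all prey gone), H (all prey gone), A (all prey gone) → extinct.
Round 3: E (all prey gone) → extinct.
Round 4: D (all prey gone) → extinct.
No further losses. Total secondary extinctions: 7.

7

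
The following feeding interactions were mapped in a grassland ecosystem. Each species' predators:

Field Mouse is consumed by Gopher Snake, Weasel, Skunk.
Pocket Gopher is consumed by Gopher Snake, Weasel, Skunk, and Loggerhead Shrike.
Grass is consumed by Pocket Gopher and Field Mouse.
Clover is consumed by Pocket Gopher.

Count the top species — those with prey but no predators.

4

Top species (has prey, but nothing eats it): Weasel, Loggerhead Shrike, Skunk, Gopher Snake.
Count: 4.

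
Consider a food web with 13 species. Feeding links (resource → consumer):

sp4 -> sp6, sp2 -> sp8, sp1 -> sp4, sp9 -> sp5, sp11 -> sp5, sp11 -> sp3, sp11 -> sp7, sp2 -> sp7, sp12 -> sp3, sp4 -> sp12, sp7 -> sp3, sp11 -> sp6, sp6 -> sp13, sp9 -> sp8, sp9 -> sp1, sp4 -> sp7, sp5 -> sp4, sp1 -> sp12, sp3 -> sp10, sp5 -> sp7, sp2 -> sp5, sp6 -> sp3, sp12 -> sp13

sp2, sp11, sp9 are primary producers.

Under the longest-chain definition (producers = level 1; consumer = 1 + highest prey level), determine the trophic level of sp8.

sp2 is a producer → level 1.
sp8 eats sp2 (level 1); other prey at levels: sp9 1 → level 2.

Trophic level 2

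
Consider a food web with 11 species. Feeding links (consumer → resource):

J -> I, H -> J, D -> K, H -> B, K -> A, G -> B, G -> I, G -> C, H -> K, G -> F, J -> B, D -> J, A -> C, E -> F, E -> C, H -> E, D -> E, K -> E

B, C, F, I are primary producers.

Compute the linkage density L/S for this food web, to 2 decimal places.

L/S = 1.64

There are L = 18 links among S = 11 species.
L/S = 18/11 = 1.6364 ≈ 1.64.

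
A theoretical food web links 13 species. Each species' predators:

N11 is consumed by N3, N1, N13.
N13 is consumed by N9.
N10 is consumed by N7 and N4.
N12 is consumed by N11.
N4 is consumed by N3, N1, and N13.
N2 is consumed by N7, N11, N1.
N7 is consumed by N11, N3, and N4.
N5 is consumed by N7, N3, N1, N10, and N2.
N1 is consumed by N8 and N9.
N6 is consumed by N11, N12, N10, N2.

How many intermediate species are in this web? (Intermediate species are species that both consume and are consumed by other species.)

8

Intermediate species (has both prey and predators): N10, N12, N2, N7, N11, N4, N13, N1.
Count: 8.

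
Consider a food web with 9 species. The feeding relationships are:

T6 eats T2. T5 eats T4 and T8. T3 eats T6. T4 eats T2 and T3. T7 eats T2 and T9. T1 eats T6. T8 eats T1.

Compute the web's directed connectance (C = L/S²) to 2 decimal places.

The web has S = 9 species and L = 10 feeding links.
C = L / S² = 10 / 81 = 0.1235 ≈ 0.12.

C = 0.12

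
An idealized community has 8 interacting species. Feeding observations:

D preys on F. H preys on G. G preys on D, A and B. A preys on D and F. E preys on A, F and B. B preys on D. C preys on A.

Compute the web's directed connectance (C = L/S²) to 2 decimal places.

C = 0.19

The web has S = 8 species and L = 12 feeding links.
C = L / S² = 12 / 64 = 0.1875 ≈ 0.19.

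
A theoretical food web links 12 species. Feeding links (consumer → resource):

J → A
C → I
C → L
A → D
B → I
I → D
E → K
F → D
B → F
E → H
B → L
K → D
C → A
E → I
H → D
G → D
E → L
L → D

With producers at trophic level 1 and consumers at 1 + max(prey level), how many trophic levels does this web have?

3

Producers (level 1): D.
D → L → C gives C level 3.
No species has a prey at level 3, so no species reaches level 4.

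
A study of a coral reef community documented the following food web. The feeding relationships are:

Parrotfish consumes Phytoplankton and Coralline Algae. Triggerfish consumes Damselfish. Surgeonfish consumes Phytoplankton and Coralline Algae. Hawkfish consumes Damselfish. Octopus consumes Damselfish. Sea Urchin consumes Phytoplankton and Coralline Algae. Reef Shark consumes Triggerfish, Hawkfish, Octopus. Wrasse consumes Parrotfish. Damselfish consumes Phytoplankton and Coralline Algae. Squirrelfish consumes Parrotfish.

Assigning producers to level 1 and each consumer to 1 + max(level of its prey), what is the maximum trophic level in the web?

Producers (level 1): Coralline Algae, Phytoplankton.
Coralline Algae → Damselfish → Octopus → Reef Shark gives Reef Shark level 4.
No species has a prey at level 4, so no species reaches level 5.

4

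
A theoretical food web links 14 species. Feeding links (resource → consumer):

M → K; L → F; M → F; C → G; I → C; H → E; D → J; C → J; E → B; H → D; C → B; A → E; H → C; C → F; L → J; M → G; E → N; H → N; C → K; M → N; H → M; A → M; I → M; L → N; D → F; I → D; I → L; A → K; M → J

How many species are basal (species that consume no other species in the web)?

3

Basal species (no prey listed): H, I, A.
Count: 3.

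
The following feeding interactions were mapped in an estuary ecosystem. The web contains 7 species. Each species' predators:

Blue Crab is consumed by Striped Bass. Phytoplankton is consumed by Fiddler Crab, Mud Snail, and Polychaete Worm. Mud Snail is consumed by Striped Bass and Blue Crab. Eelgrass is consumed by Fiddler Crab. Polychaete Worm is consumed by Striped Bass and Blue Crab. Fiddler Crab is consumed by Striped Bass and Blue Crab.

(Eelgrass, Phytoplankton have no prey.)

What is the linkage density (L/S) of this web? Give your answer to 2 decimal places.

L/S = 1.57

There are L = 11 links among S = 7 species.
L/S = 11/7 = 1.5714 ≈ 1.57.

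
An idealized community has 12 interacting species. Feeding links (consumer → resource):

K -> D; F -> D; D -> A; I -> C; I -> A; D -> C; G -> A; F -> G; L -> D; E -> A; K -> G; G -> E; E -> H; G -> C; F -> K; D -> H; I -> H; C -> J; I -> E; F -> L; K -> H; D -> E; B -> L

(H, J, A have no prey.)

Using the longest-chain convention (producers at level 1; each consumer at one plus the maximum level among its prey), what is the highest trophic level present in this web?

5

Producers (level 1): H, J, A.
H → E → D → L → B gives B level 5.
No species has a prey at level 5, so no species reaches level 6.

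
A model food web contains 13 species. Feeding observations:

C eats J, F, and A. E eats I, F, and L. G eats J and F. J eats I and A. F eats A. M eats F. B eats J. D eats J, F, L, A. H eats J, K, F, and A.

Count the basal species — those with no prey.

4

Basal species (no prey listed): I, L, A, K.
Count: 4.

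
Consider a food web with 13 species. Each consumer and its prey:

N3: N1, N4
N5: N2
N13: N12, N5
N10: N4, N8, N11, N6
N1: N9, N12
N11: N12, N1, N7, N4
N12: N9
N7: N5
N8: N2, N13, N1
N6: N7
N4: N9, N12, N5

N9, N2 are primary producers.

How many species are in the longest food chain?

5 species

One longest chain: N9 → N12 → N13 → N8 → N10.
It has 5 species and 4 links.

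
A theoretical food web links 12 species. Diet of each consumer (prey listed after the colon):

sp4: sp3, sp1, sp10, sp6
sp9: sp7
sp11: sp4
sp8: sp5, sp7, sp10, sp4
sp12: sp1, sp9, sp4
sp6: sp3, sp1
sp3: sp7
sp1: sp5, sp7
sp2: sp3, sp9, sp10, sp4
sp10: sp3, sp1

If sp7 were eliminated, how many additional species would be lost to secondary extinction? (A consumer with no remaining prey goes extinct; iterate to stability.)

Remove sp7.
Round 1: sp3 (all prey gone), sp9 (all prey gone) → extinct.
No further losses. Total secondary extinctions: 2.

2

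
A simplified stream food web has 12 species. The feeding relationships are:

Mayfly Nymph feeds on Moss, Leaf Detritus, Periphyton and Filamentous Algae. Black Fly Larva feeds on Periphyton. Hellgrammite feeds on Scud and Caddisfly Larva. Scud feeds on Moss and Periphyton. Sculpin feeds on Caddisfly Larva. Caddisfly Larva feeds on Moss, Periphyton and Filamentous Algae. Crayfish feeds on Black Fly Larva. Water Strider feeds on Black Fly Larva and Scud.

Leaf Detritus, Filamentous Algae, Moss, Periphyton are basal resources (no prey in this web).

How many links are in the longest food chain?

2 links

One longest chain: Periphyton → Black Fly Larva → Crayfish.
It has 3 species and 2 links.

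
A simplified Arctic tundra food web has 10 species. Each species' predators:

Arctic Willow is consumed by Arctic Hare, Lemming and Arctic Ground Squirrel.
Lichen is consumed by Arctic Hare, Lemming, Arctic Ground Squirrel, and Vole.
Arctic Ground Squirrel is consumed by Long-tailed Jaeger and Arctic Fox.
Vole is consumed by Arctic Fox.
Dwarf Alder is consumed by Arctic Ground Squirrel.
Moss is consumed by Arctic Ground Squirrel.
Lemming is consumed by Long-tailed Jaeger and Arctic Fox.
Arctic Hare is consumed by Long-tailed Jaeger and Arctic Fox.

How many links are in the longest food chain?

One longest chain: Arctic Willow → Arctic Hare → Arctic Fox.
It has 3 species and 2 links.

2 links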